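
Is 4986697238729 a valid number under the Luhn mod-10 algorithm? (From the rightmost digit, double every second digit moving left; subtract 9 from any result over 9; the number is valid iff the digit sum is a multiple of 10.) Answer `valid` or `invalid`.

From the right, keep odd positions and double even positions (subtract 9 from any doubled value over 9):
  doubled (positions 2,4,...): 4 7 4 9 3 9 → sum 36
  kept (positions 1,3,...): 9 7 3 7 6 8 4 → sum 44
Total = 80.
80 mod 10 = 0, so the number is valid.

valid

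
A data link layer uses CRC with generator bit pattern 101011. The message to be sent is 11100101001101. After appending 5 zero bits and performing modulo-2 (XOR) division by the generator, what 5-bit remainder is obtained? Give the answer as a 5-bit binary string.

Append 5 zeros: 1110010100110100000. Divide by 101011 (XOR where the leading bit is 1):
  pos 0: 111001 XOR 101011 = 010010
  pos 1: 100100 XOR 101011 = 001111
  pos 3: 111110 XOR 101011 = 010101
  pos 4: 101010 XOR 101011 = 000001
  pos 9: 111010 XOR 101011 = 010001
  pos 10: 100010 XOR 101011 = 001001
  pos 12: 100100 XOR 101011 = 001111
Remainder (last 5 bits) = 11110. This is the CRC / FCS.

11110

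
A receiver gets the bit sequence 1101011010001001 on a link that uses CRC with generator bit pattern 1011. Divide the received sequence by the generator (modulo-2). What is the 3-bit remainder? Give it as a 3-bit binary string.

Modulo-2 division of 1101011010001001 by 1011:
  pos 0: 1101 XOR 1011 = 0110
  pos 1: 1100 XOR 1011 = 0111
  pos 2: 1111 XOR 1011 = 0100
  pos 3: 1001 XOR 1011 = 0010
  pos 5: 1001 XOR 1011 = 0010
  pos 7: 1000 XOR 1011 = 0011
  pos 9: 1101 XOR 1011 = 0110
  pos 10: 1100 XOR 1011 = 0111
  pos 11: 1110 XOR 1011 = 0101
  pos 12: 1011 XOR 1011 = 0000
Remainder = 000 (zero — the frame passes the CRC check).

000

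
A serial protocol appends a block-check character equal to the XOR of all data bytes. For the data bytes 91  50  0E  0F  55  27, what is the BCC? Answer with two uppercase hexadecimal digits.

XOR the bytes together:
  start with 0x91
  0x91 ⊕ 0x50 = 0xC1
  0xC1 ⊕ 0x0E = 0xCF
  0xCF ⊕ 0x0F = 0xC0
  0xC0 ⊕ 0x55 = 0x95
  0x95 ⊕ 0x27 = 0xB2

B2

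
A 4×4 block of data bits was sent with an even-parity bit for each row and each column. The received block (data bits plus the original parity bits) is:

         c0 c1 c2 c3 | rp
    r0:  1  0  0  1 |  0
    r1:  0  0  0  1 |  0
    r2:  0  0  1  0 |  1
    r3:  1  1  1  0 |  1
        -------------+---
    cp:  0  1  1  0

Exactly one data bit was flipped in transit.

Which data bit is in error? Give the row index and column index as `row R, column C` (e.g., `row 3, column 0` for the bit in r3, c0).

row 1, column 2

Recompute each row's even parity and compare to rp:
  r0: data parity 0, sent rp 0 → ok
  r1: data parity 1, sent rp 0 → mismatch
  r2: data parity 1, sent rp 1 → ok
  r3: data parity 1, sent rp 1 → ok
Recompute each column's even parity and compare to cp:
  c0: data parity 0, sent cp 0 → ok
  c1: data parity 1, sent cp 1 → ok
  c2: data parity 0, sent cp 1 → mismatch
  c3: data parity 0, sent cp 0 → ok
Exactly one row (r1) and one column (c2) fail → the flipped bit is at their intersection.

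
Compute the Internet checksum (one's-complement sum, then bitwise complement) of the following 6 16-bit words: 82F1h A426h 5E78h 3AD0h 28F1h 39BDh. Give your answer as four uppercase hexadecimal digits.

One's-complement addition (fold any carry out of bit 15 back into bit 0):
  0x82F1 + 0xA426 = 0x12717 → wrap carry → 0x2718
  0x2718 + 0x5E78 = 0x08590
  0x8590 + 0x3AD0 = 0x0C060
  0xC060 + 0x28F1 = 0x0E951
  0xE951 + 0x39BD = 0x1230E → wrap carry → 0x230F
One's-complement sum = 0x230F.
Checksum = ~0x230F & 0xFFFF = 0xDCF0.

DCF0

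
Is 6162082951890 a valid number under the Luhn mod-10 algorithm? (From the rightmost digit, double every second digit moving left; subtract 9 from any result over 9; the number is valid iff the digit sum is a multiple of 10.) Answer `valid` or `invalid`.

From the right, keep odd positions and double even positions (subtract 9 from any doubled value over 9):
  doubled (positions 2,4,...): 9 2 9 7 4 2 → sum 33
  kept (positions 1,3,...): 0 8 5 2 0 6 6 → sum 27
Total = 60.
60 mod 10 = 0, so the number is valid.

valid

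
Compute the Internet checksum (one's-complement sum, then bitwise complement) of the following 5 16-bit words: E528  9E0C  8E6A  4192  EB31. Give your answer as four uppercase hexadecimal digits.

One's-complement addition (fold any carry out of bit 15 back into bit 0):
  0xE528 + 0x9E0C = 0x18334 → wrap carry → 0x8335
  0x8335 + 0x8E6A = 0x1119F → wrap carry → 0x11A0
  0x11A0 + 0x4192 = 0x05332
  0x5332 + 0xEB31 = 0x13E63 → wrap carry → 0x3E64
One's-complement sum = 0x3E64.
Checksum = ~0x3E64 & 0xFFFF = 0xC19B.

C19B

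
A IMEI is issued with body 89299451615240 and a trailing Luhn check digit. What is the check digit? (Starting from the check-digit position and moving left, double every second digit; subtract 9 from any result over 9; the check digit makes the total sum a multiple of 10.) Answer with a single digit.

7

Partial digits right→left: 0 4 2 5 1 6 1 5 4 9 9 2 9 8
Double every second digit counting from the check-digit position (so the 1st, 3rd, 5th, ... of the partial from the right).
  doubled (with −9 where >9): 0 4 2 2 8 9 9 → sum 34
  kept as-is: 4 5 6 5 9 2 8 → sum 39
Total = 34 + 39 = 73.
Check digit = (10 − (73 mod 10)) mod 10 = 7.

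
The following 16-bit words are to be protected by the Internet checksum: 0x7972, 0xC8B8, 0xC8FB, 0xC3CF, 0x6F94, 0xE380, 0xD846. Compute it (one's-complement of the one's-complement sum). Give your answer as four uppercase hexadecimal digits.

05AD

One's-complement addition (fold any carry out of bit 15 back into bit 0):
  0x7972 + 0xC8B8 = 0x1422A → wrap carry → 0x422B
  0x422B + 0xC8FB = 0x10B26 → wrap carry → 0x0B27
  0x0B27 + 0xC3CF = 0x0CEF6
  0xCEF6 + 0x6F94 = 0x13E8A → wrap carry → 0x3E8B
  0x3E8B + 0xE380 = 0x1220B → wrap carry → 0x220C
  0x220C + 0xD846 = 0x0FA52
One's-complement sum = 0xFA52.
Checksum = ~0xFA52 & 0xFFFF = 0x05AD.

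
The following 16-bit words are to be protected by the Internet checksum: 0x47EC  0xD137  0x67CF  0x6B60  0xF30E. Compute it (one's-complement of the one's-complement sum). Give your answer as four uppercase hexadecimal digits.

209D

One's-complement addition (fold any carry out of bit 15 back into bit 0):
  0x47EC + 0xD137 = 0x11923 → wrap carry → 0x1924
  0x1924 + 0x67CF = 0x080F3
  0x80F3 + 0x6B60 = 0x0EC53
  0xEC53 + 0xF30E = 0x1DF61 → wrap carry → 0xDF62
One's-complement sum = 0xDF62.
Checksum = ~0xDF62 & 0xFFFF = 0x209D.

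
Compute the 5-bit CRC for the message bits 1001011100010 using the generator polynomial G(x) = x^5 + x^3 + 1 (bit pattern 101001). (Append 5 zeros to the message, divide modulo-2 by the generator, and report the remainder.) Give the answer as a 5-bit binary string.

01011

Append 5 zeros: 100101110001000000. Divide by 101001 (XOR where the leading bit is 1):
  pos 0: 100101 XOR 101001 = 001100
  pos 2: 110011 XOR 101001 = 011010
  pos 3: 110100 XOR 101001 = 011101
  pos 4: 111010 XOR 101001 = 010011
  pos 5: 100110 XOR 101001 = 001111
  pos 7: 111110 XOR 101001 = 010111
  pos 8: 101110 XOR 101001 = 000111
  pos 11: 111000 XOR 101001 = 010001
  pos 12: 100010 XOR 101001 = 001011
Remainder (last 5 bits) = 01011. This is the CRC / FCS.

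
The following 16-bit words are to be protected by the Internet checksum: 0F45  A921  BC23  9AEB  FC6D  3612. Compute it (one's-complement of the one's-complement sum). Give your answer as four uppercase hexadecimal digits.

One's-complement addition (fold any carry out of bit 15 back into bit 0):
  0x0F45 + 0xA921 = 0x0B866
  0xB866 + 0xBC23 = 0x17489 → wrap carry → 0x748A
  0x748A + 0x9AEB = 0x10F75 → wrap carry → 0x0F76
  0x0F76 + 0xFC6D = 0x10BE3 → wrap carry → 0x0BE4
  0x0BE4 + 0x3612 = 0x041F6
One's-complement sum = 0x41F6.
Checksum = ~0x41F6 & 0xFFFF = 0xBE09.

BE09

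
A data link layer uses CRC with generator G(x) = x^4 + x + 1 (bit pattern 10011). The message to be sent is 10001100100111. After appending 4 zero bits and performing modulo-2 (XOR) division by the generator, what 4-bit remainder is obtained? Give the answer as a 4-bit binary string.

Append 4 zeros: 100011001001110000. Divide by 10011 (XOR where the leading bit is 1):
  pos 0: 10001 XOR 10011 = 00010
  pos 3: 10100 XOR 10011 = 00111
  pos 5: 11110 XOR 10011 = 01101
  pos 6: 11010 XOR 10011 = 01001
  pos 7: 10011 XOR 10011 = 00000
  pos 12: 11000 XOR 10011 = 01011
  pos 13: 10110 XOR 10011 = 00101
Remainder (last 4 bits) = 0101. This is the CRC / FCS.

0101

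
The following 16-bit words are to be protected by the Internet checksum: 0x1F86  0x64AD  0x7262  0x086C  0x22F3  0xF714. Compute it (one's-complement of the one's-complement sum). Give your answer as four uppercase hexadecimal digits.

E6F5

One's-complement addition (fold any carry out of bit 15 back into bit 0):
  0x1F86 + 0x64AD = 0x08433
  0x8433 + 0x7262 = 0x0F695
  0xF695 + 0x086C = 0x0FF01
  0xFF01 + 0x22F3 = 0x121F4 → wrap carry → 0x21F5
  0x21F5 + 0xF714 = 0x11909 → wrap carry → 0x190A
One's-complement sum = 0x190A.
Checksum = ~0x190A & 0xFFFF = 0xE6F5.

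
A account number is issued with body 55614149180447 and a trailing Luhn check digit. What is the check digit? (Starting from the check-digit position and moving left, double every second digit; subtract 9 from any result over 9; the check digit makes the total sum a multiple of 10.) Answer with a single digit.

2

Partial digits right→left: 7 4 4 0 8 1 9 4 1 4 1 6 5 5
Double every second digit counting from the check-digit position (so the 1st, 3rd, 5th, ... of the partial from the right).
  doubled (with −9 where >9): 5 8 7 9 2 2 1 → sum 34
  kept as-is: 4 0 1 4 4 6 5 → sum 24
Total = 34 + 24 = 58.
Check digit = (10 − (58 mod 10)) mod 10 = 2.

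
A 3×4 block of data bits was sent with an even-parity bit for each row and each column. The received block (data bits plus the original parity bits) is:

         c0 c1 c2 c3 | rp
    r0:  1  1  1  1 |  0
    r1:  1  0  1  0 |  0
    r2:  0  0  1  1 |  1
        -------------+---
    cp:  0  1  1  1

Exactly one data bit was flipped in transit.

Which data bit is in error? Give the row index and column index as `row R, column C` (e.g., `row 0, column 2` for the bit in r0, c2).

Recompute each row's even parity and compare to rp:
  r0: data parity 0, sent rp 0 → ok
  r1: data parity 0, sent rp 0 → ok
  r2: data parity 0, sent rp 1 → mismatch
Recompute each column's even parity and compare to cp:
  c0: data parity 0, sent cp 0 → ok
  c1: data parity 1, sent cp 1 → ok
  c2: data parity 1, sent cp 1 → ok
  c3: data parity 0, sent cp 1 → mismatch
Exactly one row (r2) and one column (c3) fail → the flipped bit is at their intersection.

row 2, column 3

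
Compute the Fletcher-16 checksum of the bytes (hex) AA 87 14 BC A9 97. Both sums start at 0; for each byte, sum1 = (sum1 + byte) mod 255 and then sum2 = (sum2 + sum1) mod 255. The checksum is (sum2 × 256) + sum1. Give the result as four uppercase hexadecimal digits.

1744

Running sums (mod 255):
  after byte 0 (AA): sum1=170, sum2=170
  after byte 1 (87): sum1=50, sum2=220
  after byte 2 (14): sum1=70, sum2=35
  after byte 3 (BC): sum1=3, sum2=38
  after byte 4 (A9): sum1=172, sum2=210
  after byte 5 (97): sum1=68, sum2=23
Checksum = sum2·256 + sum1 = 23·256 + 68 = 5956 = 0x1744.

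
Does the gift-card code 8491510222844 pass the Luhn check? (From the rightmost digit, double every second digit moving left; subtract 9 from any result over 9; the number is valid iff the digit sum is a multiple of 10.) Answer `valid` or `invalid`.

From the right, keep odd positions and double even positions (subtract 9 from any doubled value over 9):
  doubled (positions 2,4,...): 8 4 4 2 2 8 → sum 28
  kept (positions 1,3,...): 4 8 2 0 5 9 8 → sum 36
Total = 64.
64 mod 10 = 4, so the number is invalid.

invalid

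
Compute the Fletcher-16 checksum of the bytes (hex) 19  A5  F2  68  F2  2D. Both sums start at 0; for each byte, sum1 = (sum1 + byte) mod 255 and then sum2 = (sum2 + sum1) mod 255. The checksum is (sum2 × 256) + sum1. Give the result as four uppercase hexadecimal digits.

Running sums (mod 255):
  after byte 0 (19): sum1=25, sum2=25
  after byte 1 (A5): sum1=190, sum2=215
  after byte 2 (F2): sum1=177, sum2=137
  after byte 3 (68): sum1=26, sum2=163
  after byte 4 (F2): sum1=13, sum2=176
  after byte 5 (2D): sum1=58, sum2=234
Checksum = sum2·256 + sum1 = 234·256 + 58 = 59962 = 0xEA3A.

EA3A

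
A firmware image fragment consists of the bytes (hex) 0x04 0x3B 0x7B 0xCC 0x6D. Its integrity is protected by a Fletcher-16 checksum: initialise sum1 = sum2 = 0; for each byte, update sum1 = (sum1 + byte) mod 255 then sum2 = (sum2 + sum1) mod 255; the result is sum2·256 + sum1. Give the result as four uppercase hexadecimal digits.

Running sums (mod 255):
  after byte 0 (0x04): sum1=4, sum2=4
  after byte 1 (0x3B): sum1=63, sum2=67
  after byte 2 (0x7B): sum1=186, sum2=253
  after byte 3 (0xCC): sum1=135, sum2=133
  after byte 4 (0x6D): sum1=244, sum2=122
Checksum = sum2·256 + sum1 = 122·256 + 244 = 31476 = 0x7AF4.

7AF4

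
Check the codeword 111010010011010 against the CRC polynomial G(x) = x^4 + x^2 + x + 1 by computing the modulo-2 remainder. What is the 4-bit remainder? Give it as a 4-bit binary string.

Modulo-2 division of 111010010011010 by 10111:
  pos 0: 11101 XOR 10111 = 01010
  pos 1: 10100 XOR 10111 = 00011
  pos 4: 11010 XOR 10111 = 01101
  pos 5: 11010 XOR 10111 = 01101
  pos 6: 11011 XOR 10111 = 01100
  pos 7: 11001 XOR 10111 = 01110
  pos 8: 11100 XOR 10111 = 01011
  pos 9: 10111 XOR 10111 = 00000
Remainder = 0000 (zero — the frame passes the CRC check).

0000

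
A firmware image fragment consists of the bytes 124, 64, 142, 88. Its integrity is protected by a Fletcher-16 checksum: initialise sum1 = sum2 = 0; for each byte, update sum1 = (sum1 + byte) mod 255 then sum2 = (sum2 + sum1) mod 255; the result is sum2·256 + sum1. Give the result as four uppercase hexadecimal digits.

28A3

Running sums (mod 255):
  after byte 0 (124): sum1=124, sum2=124
  after byte 1 (64): sum1=188, sum2=57
  after byte 2 (142): sum1=75, sum2=132
  after byte 3 (88): sum1=163, sum2=40
Checksum = sum2·256 + sum1 = 40·256 + 163 = 10403 = 0x28A3.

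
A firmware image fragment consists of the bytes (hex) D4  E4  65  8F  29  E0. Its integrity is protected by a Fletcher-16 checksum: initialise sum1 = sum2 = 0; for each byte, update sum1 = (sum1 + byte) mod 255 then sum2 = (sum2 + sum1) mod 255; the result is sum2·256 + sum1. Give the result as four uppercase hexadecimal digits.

Running sums (mod 255):
  after byte 0 (D4): sum1=212, sum2=212
  after byte 1 (E4): sum1=185, sum2=142
  after byte 2 (65): sum1=31, sum2=173
  after byte 3 (8F): sum1=174, sum2=92
  after byte 4 (29): sum1=215, sum2=52
  after byte 5 (E0): sum1=184, sum2=236
Checksum = sum2·256 + sum1 = 236·256 + 184 = 60600 = 0xECB8.

ECB8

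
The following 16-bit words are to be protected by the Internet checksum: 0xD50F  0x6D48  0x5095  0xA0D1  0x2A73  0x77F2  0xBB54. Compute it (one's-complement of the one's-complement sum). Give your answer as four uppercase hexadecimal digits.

One's-complement addition (fold any carry out of bit 15 back into bit 0):
  0xD50F + 0x6D48 = 0x14257 → wrap carry → 0x4258
  0x4258 + 0x5095 = 0x092ED
  0x92ED + 0xA0D1 = 0x133BE → wrap carry → 0x33BF
  0x33BF + 0x2A73 = 0x05E32
  0x5E32 + 0x77F2 = 0x0D624
  0xD624 + 0xBB54 = 0x19178 → wrap carry → 0x9179
One's-complement sum = 0x9179.
Checksum = ~0x9179 & 0xFFFF = 0x6E86.

6E86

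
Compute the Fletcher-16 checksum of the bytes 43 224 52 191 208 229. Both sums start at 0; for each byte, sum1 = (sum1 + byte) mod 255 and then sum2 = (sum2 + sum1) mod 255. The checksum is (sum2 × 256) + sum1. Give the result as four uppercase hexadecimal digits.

FEB6

Running sums (mod 255):
  after byte 0 (43): sum1=43, sum2=43
  after byte 1 (224): sum1=12, sum2=55
  after byte 2 (52): sum1=64, sum2=119
  after byte 3 (191): sum1=0, sum2=119
  after byte 4 (208): sum1=208, sum2=72
  after byte 5 (229): sum1=182, sum2=254
Checksum = sum2·256 + sum1 = 254·256 + 182 = 65206 = 0xFEB6.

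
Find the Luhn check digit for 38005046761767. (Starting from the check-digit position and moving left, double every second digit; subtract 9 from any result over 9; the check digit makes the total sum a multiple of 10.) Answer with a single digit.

Partial digits right→left: 7 6 7 1 6 7 6 4 0 5 0 0 8 3
Double every second digit counting from the check-digit position (so the 1st, 3rd, 5th, ... of the partial from the right).
  doubled (with −9 where >9): 5 5 3 3 0 0 7 → sum 23
  kept as-is: 6 1 7 4 5 0 3 → sum 26
Total = 23 + 26 = 49.
Check digit = (10 − (49 mod 10)) mod 10 = 1.

1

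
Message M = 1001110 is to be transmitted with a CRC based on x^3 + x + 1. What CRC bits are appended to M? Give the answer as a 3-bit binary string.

000

Append 3 zeros: 1001110000. Divide by 1011 (XOR where the leading bit is 1):
  pos 0: 1001 XOR 1011 = 0010
  pos 2: 1011 XOR 1011 = 0000
Remainder (last 3 bits) = 000. This is the CRC / FCS.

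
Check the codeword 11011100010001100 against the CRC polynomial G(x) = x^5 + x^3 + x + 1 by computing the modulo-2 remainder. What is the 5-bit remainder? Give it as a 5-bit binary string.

00000

Modulo-2 division of 11011100010001100 by 101011:
  pos 0: 110111 XOR 101011 = 011100
  pos 1: 111000 XOR 101011 = 010011
  pos 2: 100110 XOR 101011 = 001101
  pos 4: 110101 XOR 101011 = 011110
  pos 5: 111100 XOR 101011 = 010111
  pos 6: 101110 XOR 101011 = 000101
  pos 9: 101011 XOR 101011 = 000000
Remainder = 00000 (zero — the frame passes the CRC check).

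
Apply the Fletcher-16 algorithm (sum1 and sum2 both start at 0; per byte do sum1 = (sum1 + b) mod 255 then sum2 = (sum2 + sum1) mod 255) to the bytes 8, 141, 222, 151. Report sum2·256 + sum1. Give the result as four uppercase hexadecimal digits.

Running sums (mod 255):
  after byte 0 (8): sum1=8, sum2=8
  after byte 1 (141): sum1=149, sum2=157
  after byte 2 (222): sum1=116, sum2=18
  after byte 3 (151): sum1=12, sum2=30
Checksum = sum2·256 + sum1 = 30·256 + 12 = 7692 = 0x1E0C.

1E0C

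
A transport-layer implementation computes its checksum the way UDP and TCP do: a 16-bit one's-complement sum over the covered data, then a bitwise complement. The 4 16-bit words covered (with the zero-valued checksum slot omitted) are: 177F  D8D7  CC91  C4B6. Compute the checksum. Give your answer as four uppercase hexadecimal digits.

7E60

One's-complement addition (fold any carry out of bit 15 back into bit 0):
  0x177F + 0xD8D7 = 0x0F056
  0xF056 + 0xCC91 = 0x1BCE7 → wrap carry → 0xBCE8
  0xBCE8 + 0xC4B6 = 0x1819E → wrap carry → 0x819F
One's-complement sum = 0x819F.
Checksum = ~0x819F & 0xFFFF = 0x7E60.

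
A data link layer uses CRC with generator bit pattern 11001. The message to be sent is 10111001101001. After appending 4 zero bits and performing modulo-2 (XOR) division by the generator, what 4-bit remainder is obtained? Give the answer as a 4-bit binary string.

Append 4 zeros: 101110011010010000. Divide by 11001 (XOR where the leading bit is 1):
  pos 0: 10111 XOR 11001 = 01110
  pos 1: 11100 XOR 11001 = 00101
  pos 3: 10101 XOR 11001 = 01100
  pos 4: 11001 XOR 11001 = 00000
  pos 10: 10010 XOR 11001 = 01011
  pos 11: 10110 XOR 11001 = 01111
  pos 12: 11110 XOR 11001 = 00111
Remainder (last 4 bits) = 1110. This is the CRC / FCS.

1110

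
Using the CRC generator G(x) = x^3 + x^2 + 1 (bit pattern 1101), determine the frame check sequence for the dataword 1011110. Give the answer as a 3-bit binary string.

111

Append 3 zeros: 1011110000. Divide by 1101 (XOR where the leading bit is 1):
  pos 0: 1011 XOR 1101 = 0110
  pos 1: 1101 XOR 1101 = 0000
  pos 5: 1000 XOR 1101 = 0101
  pos 6: 1010 XOR 1101 = 0111
Remainder (last 3 bits) = 111. This is the CRC / FCS.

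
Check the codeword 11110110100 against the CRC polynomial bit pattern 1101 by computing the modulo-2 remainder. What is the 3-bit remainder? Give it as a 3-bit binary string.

010

Modulo-2 division of 11110110100 by 1101:
  pos 0: 1111 XOR 1101 = 0010
  pos 2: 1001 XOR 1101 = 0100
  pos 3: 1001 XOR 1101 = 0100
  pos 4: 1000 XOR 1101 = 0101
  pos 5: 1011 XOR 1101 = 0110
  pos 6: 1100 XOR 1101 = 0001
Remainder = 010 (nonzero — an error is detected).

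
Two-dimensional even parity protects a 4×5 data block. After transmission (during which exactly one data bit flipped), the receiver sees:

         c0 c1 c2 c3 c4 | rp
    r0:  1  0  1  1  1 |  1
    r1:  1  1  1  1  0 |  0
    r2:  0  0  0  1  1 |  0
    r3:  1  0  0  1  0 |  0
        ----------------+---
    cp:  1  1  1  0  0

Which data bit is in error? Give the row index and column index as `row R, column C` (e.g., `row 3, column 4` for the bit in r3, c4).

Recompute each row's even parity and compare to rp:
  r0: data parity 0, sent rp 1 → mismatch
  r1: data parity 0, sent rp 0 → ok
  r2: data parity 0, sent rp 0 → ok
  r3: data parity 0, sent rp 0 → ok
Recompute each column's even parity and compare to cp:
  c0: data parity 1, sent cp 1 → ok
  c1: data parity 1, sent cp 1 → ok
  c2: data parity 0, sent cp 1 → mismatch
  c3: data parity 0, sent cp 0 → ok
  c4: data parity 0, sent cp 0 → ok
Exactly one row (r0) and one column (c2) fail → the flipped bit is at their intersection.

row 0, column 2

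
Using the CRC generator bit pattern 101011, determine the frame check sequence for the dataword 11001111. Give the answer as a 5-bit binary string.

Append 5 zeros: 1100111100000. Divide by 101011 (XOR where the leading bit is 1):
  pos 0: 110011 XOR 101011 = 011000
  pos 1: 110001 XOR 101011 = 011010
  pos 2: 110101 XOR 101011 = 011110
  pos 3: 111100 XOR 101011 = 010111
  pos 4: 101110 XOR 101011 = 000101
  pos 7: 101000 XOR 101011 = 000011
Remainder (last 5 bits) = 00011. This is the CRC / FCS.

00011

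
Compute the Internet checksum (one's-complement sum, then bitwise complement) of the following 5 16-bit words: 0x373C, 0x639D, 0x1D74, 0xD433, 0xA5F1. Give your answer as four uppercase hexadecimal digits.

One's-complement addition (fold any carry out of bit 15 back into bit 0):
  0x373C + 0x639D = 0x09AD9
  0x9AD9 + 0x1D74 = 0x0B84D
  0xB84D + 0xD433 = 0x18C80 → wrap carry → 0x8C81
  0x8C81 + 0xA5F1 = 0x13272 → wrap carry → 0x3273
One's-complement sum = 0x3273.
Checksum = ~0x3273 & 0xFFFF = 0xCD8C.

CD8C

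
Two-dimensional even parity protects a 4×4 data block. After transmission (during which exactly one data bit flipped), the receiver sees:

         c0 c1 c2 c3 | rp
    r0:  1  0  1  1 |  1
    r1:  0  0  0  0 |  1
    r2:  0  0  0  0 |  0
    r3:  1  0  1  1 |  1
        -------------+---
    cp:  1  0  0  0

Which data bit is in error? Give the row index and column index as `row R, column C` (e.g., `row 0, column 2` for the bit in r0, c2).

row 1, column 0

Recompute each row's even parity and compare to rp:
  r0: data parity 1, sent rp 1 → ok
  r1: data parity 0, sent rp 1 → mismatch
  r2: data parity 0, sent rp 0 → ok
  r3: data parity 1, sent rp 1 → ok
Recompute each column's even parity and compare to cp:
  c0: data parity 0, sent cp 1 → mismatch
  c1: data parity 0, sent cp 0 → ok
  c2: data parity 0, sent cp 0 → ok
  c3: data parity 0, sent cp 0 → ok
Exactly one row (r1) and one column (c0) fail → the flipped bit is at their intersection.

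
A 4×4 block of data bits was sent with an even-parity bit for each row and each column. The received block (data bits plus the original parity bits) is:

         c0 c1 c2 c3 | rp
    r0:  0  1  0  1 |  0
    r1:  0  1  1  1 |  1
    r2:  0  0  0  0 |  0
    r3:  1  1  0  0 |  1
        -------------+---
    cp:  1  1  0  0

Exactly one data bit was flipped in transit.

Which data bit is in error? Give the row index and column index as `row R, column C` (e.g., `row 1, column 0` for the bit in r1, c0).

Recompute each row's even parity and compare to rp:
  r0: data parity 0, sent rp 0 → ok
  r1: data parity 1, sent rp 1 → ok
  r2: data parity 0, sent rp 0 → ok
  r3: data parity 0, sent rp 1 → mismatch
Recompute each column's even parity and compare to cp:
  c0: data parity 1, sent cp 1 → ok
  c1: data parity 1, sent cp 1 → ok
  c2: data parity 1, sent cp 0 → mismatch
  c3: data parity 0, sent cp 0 → ok
Exactly one row (r3) and one column (c2) fail → the flipped bit is at their intersection.

row 3, column 2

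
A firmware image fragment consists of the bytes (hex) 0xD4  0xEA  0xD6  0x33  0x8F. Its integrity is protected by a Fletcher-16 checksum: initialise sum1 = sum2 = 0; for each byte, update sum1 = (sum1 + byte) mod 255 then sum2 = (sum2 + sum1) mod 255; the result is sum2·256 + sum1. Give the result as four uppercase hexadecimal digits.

Running sums (mod 255):
  after byte 0 (0xD4): sum1=212, sum2=212
  after byte 1 (0xEA): sum1=191, sum2=148
  after byte 2 (0xD6): sum1=150, sum2=43
  after byte 3 (0x33): sum1=201, sum2=244
  after byte 4 (0x8F): sum1=89, sum2=78
Checksum = sum2·256 + sum1 = 78·256 + 89 = 20057 = 0x4E59.

4E59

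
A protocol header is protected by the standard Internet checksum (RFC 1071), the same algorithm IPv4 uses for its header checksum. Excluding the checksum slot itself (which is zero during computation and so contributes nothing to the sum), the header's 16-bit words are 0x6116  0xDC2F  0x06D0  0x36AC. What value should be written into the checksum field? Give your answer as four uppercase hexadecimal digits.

853D

One's-complement addition (fold any carry out of bit 15 back into bit 0):
  0x6116 + 0xDC2F = 0x13D45 → wrap carry → 0x3D46
  0x3D46 + 0x06D0 = 0x04416
  0x4416 + 0x36AC = 0x07AC2
One's-complement sum = 0x7AC2.
Checksum = ~0x7AC2 & 0xFFFF = 0x853D.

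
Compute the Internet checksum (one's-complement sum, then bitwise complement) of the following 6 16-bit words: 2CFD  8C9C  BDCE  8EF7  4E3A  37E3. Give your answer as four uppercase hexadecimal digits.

7382

One's-complement addition (fold any carry out of bit 15 back into bit 0):
  0x2CFD + 0x8C9C = 0x0B999
  0xB999 + 0xBDCE = 0x17767 → wrap carry → 0x7768
  0x7768 + 0x8EF7 = 0x1065F → wrap carry → 0x0660
  0x0660 + 0x4E3A = 0x0549A
  0x549A + 0x37E3 = 0x08C7D
One's-complement sum = 0x8C7D.
Checksum = ~0x8C7D & 0xFFFF = 0x7382.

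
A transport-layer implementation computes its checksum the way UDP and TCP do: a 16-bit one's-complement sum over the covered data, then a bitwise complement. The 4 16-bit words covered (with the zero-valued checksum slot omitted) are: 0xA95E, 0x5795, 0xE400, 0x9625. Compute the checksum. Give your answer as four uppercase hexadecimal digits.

84E5

One's-complement addition (fold any carry out of bit 15 back into bit 0):
  0xA95E + 0x5795 = 0x100F3 → wrap carry → 0x00F4
  0x00F4 + 0xE400 = 0x0E4F4
  0xE4F4 + 0x9625 = 0x17B19 → wrap carry → 0x7B1A
One's-complement sum = 0x7B1A.
Checksum = ~0x7B1A & 0xFFFF = 0x84E5.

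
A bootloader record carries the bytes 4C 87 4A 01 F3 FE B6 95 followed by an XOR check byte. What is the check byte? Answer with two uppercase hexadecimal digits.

XOR the bytes together:
  start with 0x4C
  0x4C ⊕ 0x87 = 0xCB
  0xCB ⊕ 0x4A = 0x81
  0x81 ⊕ 0x01 = 0x80
  0x80 ⊕ 0xF3 = 0x73
  0x73 ⊕ 0xFE = 0x8D
  0x8D ⊕ 0xB6 = 0x3B
  0x3B ⊕ 0x95 = 0xAE

AE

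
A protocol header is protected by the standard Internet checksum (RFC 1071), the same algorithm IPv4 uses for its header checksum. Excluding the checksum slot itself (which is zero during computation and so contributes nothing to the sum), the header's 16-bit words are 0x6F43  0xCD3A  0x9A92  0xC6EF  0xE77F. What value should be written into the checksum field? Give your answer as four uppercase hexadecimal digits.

One's-complement addition (fold any carry out of bit 15 back into bit 0):
  0x6F43 + 0xCD3A = 0x13C7D → wrap carry → 0x3C7E
  0x3C7E + 0x9A92 = 0x0D710
  0xD710 + 0xC6EF = 0x19DFF → wrap carry → 0x9E00
  0x9E00 + 0xE77F = 0x1857F → wrap carry → 0x8580
One's-complement sum = 0x8580.
Checksum = ~0x8580 & 0xFFFF = 0x7A7F.

7A7F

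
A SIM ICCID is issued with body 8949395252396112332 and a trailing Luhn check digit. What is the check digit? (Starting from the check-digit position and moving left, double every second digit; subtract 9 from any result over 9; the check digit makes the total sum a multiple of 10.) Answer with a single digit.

0

Partial digits right→left: 2 3 3 2 1 1 6 9 3 2 5 2 5 9 3 9 4 9 8
Double every second digit counting from the check-digit position (so the 1st, 3rd, 5th, ... of the partial from the right).
  doubled (with −9 where >9): 4 6 2 3 6 1 1 6 8 7 → sum 44
  kept as-is: 3 2 1 9 2 2 9 9 9 → sum 46
Total = 44 + 46 = 90.
Check digit = (10 − (90 mod 10)) mod 10 = 0.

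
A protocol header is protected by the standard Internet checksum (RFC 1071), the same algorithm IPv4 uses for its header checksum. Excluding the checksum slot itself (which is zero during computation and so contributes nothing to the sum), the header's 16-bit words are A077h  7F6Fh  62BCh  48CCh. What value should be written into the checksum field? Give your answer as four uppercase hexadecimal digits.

3490

One's-complement addition (fold any carry out of bit 15 back into bit 0):
  0xA077 + 0x7F6F = 0x11FE6 → wrap carry → 0x1FE7
  0x1FE7 + 0x62BC = 0x082A3
  0x82A3 + 0x48CC = 0x0CB6F
One's-complement sum = 0xCB6F.
Checksum = ~0xCB6F & 0xFFFF = 0x3490.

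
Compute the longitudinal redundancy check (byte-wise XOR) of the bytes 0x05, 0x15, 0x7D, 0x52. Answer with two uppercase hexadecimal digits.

3F

XOR the bytes together:
  start with 0x05
  0x05 ⊕ 0x15 = 0x10
  0x10 ⊕ 0x7D = 0x6D
  0x6D ⊕ 0x52 = 0x3F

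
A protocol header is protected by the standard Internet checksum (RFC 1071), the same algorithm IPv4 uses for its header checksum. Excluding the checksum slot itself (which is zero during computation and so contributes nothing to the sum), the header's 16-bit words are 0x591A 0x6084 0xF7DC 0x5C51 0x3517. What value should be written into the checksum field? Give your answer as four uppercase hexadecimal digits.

BD1B

One's-complement addition (fold any carry out of bit 15 back into bit 0):
  0x591A + 0x6084 = 0x0B99E
  0xB99E + 0xF7DC = 0x1B17A → wrap carry → 0xB17B
  0xB17B + 0x5C51 = 0x10DCC → wrap carry → 0x0DCD
  0x0DCD + 0x3517 = 0x042E4
One's-complement sum = 0x42E4.
Checksum = ~0x42E4 & 0xFFFF = 0xBD1B.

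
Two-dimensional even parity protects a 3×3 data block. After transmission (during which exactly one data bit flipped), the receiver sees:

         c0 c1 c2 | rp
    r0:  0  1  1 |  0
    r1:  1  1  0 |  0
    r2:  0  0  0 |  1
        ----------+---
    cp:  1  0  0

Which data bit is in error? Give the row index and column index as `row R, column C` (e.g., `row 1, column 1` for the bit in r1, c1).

Recompute each row's even parity and compare to rp:
  r0: data parity 0, sent rp 0 → ok
  r1: data parity 0, sent rp 0 → ok
  r2: data parity 0, sent rp 1 → mismatch
Recompute each column's even parity and compare to cp:
  c0: data parity 1, sent cp 1 → ok
  c1: data parity 0, sent cp 0 → ok
  c2: data parity 1, sent cp 0 → mismatch
Exactly one row (r2) and one column (c2) fail → the flipped bit is at their intersection.

row 2, column 2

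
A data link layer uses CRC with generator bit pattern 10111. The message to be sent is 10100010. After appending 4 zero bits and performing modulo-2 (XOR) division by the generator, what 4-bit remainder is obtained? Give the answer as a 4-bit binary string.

1101

Append 4 zeros: 101000100000. Divide by 10111 (XOR where the leading bit is 1):
  pos 0: 10100 XOR 10111 = 00011
  pos 3: 11010 XOR 10111 = 01101
  pos 4: 11010 XOR 10111 = 01101
  pos 5: 11010 XOR 10111 = 01101
  pos 6: 11010 XOR 10111 = 01101
  pos 7: 11010 XOR 10111 = 01101
Remainder (last 4 bits) = 1101. This is the CRC / FCS.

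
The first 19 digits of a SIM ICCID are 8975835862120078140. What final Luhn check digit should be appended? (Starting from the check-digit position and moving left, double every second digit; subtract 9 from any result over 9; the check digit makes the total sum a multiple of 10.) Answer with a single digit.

7

Partial digits right→left: 0 4 1 8 7 0 0 2 1 2 6 8 5 3 8 5 7 9 8
Double every second digit counting from the check-digit position (so the 1st, 3rd, 5th, ... of the partial from the right).
  doubled (with −9 where >9): 0 2 5 0 2 3 1 7 5 7 → sum 32
  kept as-is: 4 8 0 2 2 8 3 5 9 → sum 41
Total = 32 + 41 = 73.
Check digit = (10 − (73 mod 10)) mod 10 = 7.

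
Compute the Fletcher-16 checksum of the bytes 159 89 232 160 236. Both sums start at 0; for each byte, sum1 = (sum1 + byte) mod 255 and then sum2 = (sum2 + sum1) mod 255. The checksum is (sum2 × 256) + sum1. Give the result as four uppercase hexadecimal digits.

Running sums (mod 255):
  after byte 0 (159): sum1=159, sum2=159
  after byte 1 (89): sum1=248, sum2=152
  after byte 2 (232): sum1=225, sum2=122
  after byte 3 (160): sum1=130, sum2=252
  after byte 4 (236): sum1=111, sum2=108
Checksum = sum2·256 + sum1 = 108·256 + 111 = 27759 = 0x6C6F.

6C6F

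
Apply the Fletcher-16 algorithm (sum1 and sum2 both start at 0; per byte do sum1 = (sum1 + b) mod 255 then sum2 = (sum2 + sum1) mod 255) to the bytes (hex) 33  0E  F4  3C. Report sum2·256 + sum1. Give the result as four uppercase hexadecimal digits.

1D72

Running sums (mod 255):
  after byte 0 (33): sum1=51, sum2=51
  after byte 1 (0E): sum1=65, sum2=116
  after byte 2 (F4): sum1=54, sum2=170
  after byte 3 (3C): sum1=114, sum2=29
Checksum = sum2·256 + sum1 = 29·256 + 114 = 7538 = 0x1D72.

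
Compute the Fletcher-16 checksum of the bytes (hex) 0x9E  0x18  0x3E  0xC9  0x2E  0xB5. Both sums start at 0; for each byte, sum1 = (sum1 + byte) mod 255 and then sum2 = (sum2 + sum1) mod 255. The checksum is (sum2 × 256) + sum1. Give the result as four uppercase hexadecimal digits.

98A2

Running sums (mod 255):
  after byte 0 (0x9E): sum1=158, sum2=158
  after byte 1 (0x18): sum1=182, sum2=85
  after byte 2 (0x3E): sum1=244, sum2=74
  after byte 3 (0xC9): sum1=190, sum2=9
  after byte 4 (0x2E): sum1=236, sum2=245
  after byte 5 (0xB5): sum1=162, sum2=152
Checksum = sum2·256 + sum1 = 152·256 + 162 = 39074 = 0x98A2.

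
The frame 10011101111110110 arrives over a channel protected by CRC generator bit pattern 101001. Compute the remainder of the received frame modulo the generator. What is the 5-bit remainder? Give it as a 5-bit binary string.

Modulo-2 division of 10011101111110110 by 101001:
  pos 0: 100111 XOR 101001 = 001110
  pos 2: 111001 XOR 101001 = 010000
  pos 3: 100001 XOR 101001 = 001000
  pos 5: 100011 XOR 101001 = 001010
  pos 7: 101011 XOR 101001 = 000010
  pos 11: 100110 XOR 101001 = 001111
Remainder = 01111 (nonzero — an error is detected).

01111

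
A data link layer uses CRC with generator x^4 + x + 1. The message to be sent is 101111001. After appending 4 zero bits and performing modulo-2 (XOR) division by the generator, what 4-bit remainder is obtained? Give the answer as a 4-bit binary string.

1111

Append 4 zeros: 1011110010000. Divide by 10011 (XOR where the leading bit is 1):
  pos 0: 10111 XOR 10011 = 00100
  pos 2: 10010 XOR 10011 = 00001
  pos 6: 10100 XOR 10011 = 00111
  pos 8: 11100 XOR 10011 = 01111
Remainder (last 4 bits) = 1111. This is the CRC / FCS.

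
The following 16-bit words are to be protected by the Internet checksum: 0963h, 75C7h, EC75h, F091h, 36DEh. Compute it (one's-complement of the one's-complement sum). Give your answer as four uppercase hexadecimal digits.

6CEF

One's-complement addition (fold any carry out of bit 15 back into bit 0):
  0x0963 + 0x75C7 = 0x07F2A
  0x7F2A + 0xEC75 = 0x16B9F → wrap carry → 0x6BA0
  0x6BA0 + 0xF091 = 0x15C31 → wrap carry → 0x5C32
  0x5C32 + 0x36DE = 0x09310
One's-complement sum = 0x9310.
Checksum = ~0x9310 & 0xFFFF = 0x6CEF.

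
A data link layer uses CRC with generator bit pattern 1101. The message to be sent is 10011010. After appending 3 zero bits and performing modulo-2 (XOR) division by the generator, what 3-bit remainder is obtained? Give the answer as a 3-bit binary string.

Append 3 zeros: 10011010000. Divide by 1101 (XOR where the leading bit is 1):
  pos 0: 1001 XOR 1101 = 0100
  pos 1: 1001 XOR 1101 = 0100
  pos 2: 1000 XOR 1101 = 0101
  pos 3: 1011 XOR 1101 = 0110
  pos 4: 1100 XOR 1101 = 0001
  pos 7: 1000 XOR 1101 = 0101
Remainder (last 3 bits) = 101. This is the CRC / FCS.

101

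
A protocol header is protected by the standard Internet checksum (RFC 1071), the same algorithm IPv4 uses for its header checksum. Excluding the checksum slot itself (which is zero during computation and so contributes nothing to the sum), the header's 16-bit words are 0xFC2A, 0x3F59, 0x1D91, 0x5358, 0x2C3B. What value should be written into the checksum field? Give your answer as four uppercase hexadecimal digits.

2757

One's-complement addition (fold any carry out of bit 15 back into bit 0):
  0xFC2A + 0x3F59 = 0x13B83 → wrap carry → 0x3B84
  0x3B84 + 0x1D91 = 0x05915
  0x5915 + 0x5358 = 0x0AC6D
  0xAC6D + 0x2C3B = 0x0D8A8
One's-complement sum = 0xD8A8.
Checksum = ~0xD8A8 & 0xFFFF = 0x2757.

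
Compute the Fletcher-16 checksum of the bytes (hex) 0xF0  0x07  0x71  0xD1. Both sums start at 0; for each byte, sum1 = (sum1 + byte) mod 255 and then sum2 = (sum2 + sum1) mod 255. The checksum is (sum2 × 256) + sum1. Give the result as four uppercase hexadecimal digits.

Running sums (mod 255):
  after byte 0 (0xF0): sum1=240, sum2=240
  after byte 1 (0x07): sum1=247, sum2=232
  after byte 2 (0x71): sum1=105, sum2=82
  after byte 3 (0xD1): sum1=59, sum2=141
Checksum = sum2·256 + sum1 = 141·256 + 59 = 36155 = 0x8D3B.

8D3B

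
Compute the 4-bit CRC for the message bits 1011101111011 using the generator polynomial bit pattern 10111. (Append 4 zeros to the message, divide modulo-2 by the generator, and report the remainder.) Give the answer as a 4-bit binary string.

0110

Append 4 zeros: 10111011110110000. Divide by 10111 (XOR where the leading bit is 1):
  pos 0: 10111 XOR 10111 = 00000
  pos 6: 11110 XOR 10111 = 01001
  pos 7: 10011 XOR 10111 = 00100
  pos 9: 10010 XOR 10111 = 00101
  pos 11: 10100 XOR 10111 = 00011
Remainder (last 4 bits) = 0110. This is the CRC / FCS.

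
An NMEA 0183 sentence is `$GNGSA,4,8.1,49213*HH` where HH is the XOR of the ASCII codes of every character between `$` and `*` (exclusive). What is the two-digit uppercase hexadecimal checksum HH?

5E

XOR the ASCII codes of the payload characters:
  'G' = 0x47 → acc = 0x47
  'N' = 0x4E → acc = 0x09
  'G' = 0x47 → acc = 0x4E
  'S' = 0x53 → acc = 0x1D
  'A' = 0x41 → acc = 0x5C
  ',' = 0x2C → acc = 0x70
  '4' = 0x34 → acc = 0x44
  ',' = 0x2C → acc = 0x68
  '8' = 0x38 → acc = 0x50
  '.' = 0x2E → acc = 0x7E
  '1' = 0x31 → acc = 0x4F
  ',' = 0x2C → acc = 0x63
  '4' = 0x34 → acc = 0x57
  '9' = 0x39 → acc = 0x6E
  '2' = 0x32 → acc = 0x5C
  '1' = 0x31 → acc = 0x6D
  '3' = 0x33 → acc = 0x5E
Checksum = 0x5E.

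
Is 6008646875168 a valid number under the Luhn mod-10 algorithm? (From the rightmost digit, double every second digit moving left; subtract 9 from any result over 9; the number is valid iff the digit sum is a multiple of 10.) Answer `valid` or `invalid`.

valid

From the right, keep odd positions and double even positions (subtract 9 from any doubled value over 9):
  doubled (positions 2,4,...): 3 1 7 8 7 0 → sum 26
  kept (positions 1,3,...): 8 1 7 6 6 0 6 → sum 34
Total = 60.
60 mod 10 = 0, so the number is valid.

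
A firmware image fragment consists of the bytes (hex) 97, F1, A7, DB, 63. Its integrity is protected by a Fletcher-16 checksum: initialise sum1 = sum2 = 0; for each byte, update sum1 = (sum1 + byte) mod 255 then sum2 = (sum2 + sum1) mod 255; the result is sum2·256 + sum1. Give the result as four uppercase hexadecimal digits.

CF70

Running sums (mod 255):
  after byte 0 (97): sum1=151, sum2=151
  after byte 1 (F1): sum1=137, sum2=33
  after byte 2 (A7): sum1=49, sum2=82
  after byte 3 (DB): sum1=13, sum2=95
  after byte 4 (63): sum1=112, sum2=207
Checksum = sum2·256 + sum1 = 207·256 + 112 = 53104 = 0xCF70.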